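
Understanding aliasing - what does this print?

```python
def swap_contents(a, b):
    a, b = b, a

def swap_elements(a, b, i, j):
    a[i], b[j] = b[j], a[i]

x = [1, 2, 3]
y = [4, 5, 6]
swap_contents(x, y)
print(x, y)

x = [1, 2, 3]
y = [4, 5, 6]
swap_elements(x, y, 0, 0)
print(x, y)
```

Key concept: parameter rebinding vs mutation.
Step by step:
`x = [1, 2, 3]` → x = [1, 2, 3]
`y = [4, 5, 6]` → y = [4, 5, 6]
`swap_contents(x, y)` → no visible change to tracked variables
`print(x, y)` → prints [1, 2, 3] [4, 5, 6]
`x = [1, 2, 3]` → x = [1, 2, 3]
`y = [4, 5, 6]` → y = [4, 5, 6]
`swap_elements(x, y, 0, 0)` → x = [4, 2, 3]; y = [1, 5, 6]
`print(x, y)` → prints [4, 2, 3] [1, 5, 6]

Answer:
[1, 2, 3] [4, 5, 6]
[4, 2, 3] [1, 5, 6]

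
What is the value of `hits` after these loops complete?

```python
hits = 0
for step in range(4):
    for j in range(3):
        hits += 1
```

4 * 3 = 12
`hits` takes the values: 0 → 1 → 2 → 3 → 4 → 5 → 6 → 7 → 8 → 9 → 10 → 11 → 12

Answer: 12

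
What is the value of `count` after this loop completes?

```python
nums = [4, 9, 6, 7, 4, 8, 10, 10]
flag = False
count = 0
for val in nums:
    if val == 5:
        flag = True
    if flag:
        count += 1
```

Count elements after first 5 in [4, 9, 6, 7, 4, 8, 10, 10]
`count` takes the values: 0

Answer: 0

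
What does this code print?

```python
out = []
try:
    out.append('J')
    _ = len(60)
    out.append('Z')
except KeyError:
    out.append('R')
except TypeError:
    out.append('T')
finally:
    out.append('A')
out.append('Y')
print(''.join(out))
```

Execution trace: 'J' (try body) → 'T' (except TypeError) → 'A' (finally) → 'Y' (after the try/except). Output: JTAY

Answer: JTAY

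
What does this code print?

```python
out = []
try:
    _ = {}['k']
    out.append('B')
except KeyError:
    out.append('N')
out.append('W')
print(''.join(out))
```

Execution trace: 'N' (except KeyError) → 'W' (after the try/except). Output: NW

Answer: NW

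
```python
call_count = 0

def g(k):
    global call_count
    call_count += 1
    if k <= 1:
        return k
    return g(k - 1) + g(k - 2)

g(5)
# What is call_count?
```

Calls(k) = 1 + Calls(k-1) + Calls(k-2); Calls(0)=Calls(1)=1. For k=5 this gives 15.

Answer: 15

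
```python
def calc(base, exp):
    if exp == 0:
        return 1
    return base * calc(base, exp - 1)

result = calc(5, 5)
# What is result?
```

calc(5, 5) = 5 * 5 * 5 * 5 * 5 = 3125

Answer: 3125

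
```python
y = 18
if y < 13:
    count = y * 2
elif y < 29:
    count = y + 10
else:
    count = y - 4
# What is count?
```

Trace:
`y = 18` → y = 18
`if y < 13: ...` → y < 13 is False, y < 29 is True → count = 28
So count = 28

Answer: 28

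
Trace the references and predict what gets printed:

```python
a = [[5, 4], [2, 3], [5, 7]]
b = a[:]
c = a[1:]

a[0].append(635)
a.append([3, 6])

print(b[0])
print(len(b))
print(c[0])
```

Key concept: slice with nested mutation.
Step by step:
`a = [[5, 4], [2, 3], [5, 7]]` → a = [[5, 4], [2, 3], [5, 7]]
`b = a[:]` → b = [[5, 4], [2, 3], [5, 7]]
`c = a[1:]` → c = [[2, 3], [5, 7]]
`a[0].append(635)` → a = [[5, 4, 635], [2, 3], [5, 7]]; b = [[5, 4, 635], [2, 3], [5, 7]]
`a.append([3, 6])` → a = [[5, 4, 635], [2, 3], [5, 7], [3, 6]]
`print(b[0])` → prints [5, 4, 635]
`print(len(b))` → prints 3
`print(c[0])` → prints [2, 3]

Answer:
[5, 4, 635]
3
[2, 3]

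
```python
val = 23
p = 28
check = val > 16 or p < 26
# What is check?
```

Trace:
`val = 23` → val = 23
`p = 28` → p = 28
`check = val > 16 or p < 26` → check = True
So check = True

Answer: True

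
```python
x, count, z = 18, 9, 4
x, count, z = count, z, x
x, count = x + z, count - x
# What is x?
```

Trace:
`x, count, z = 18, 9, 4` → x = 18; count = 9; z = 4
`x, count, z = count, z, x` → x = 9; count = 4; z = 18
`x, count = x + z, count - x` → x = 27; count = -5
So x = 27

Answer: 27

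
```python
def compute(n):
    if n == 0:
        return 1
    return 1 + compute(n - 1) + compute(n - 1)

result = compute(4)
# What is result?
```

compute(n) = 1 + 2·compute(n-1), compute(0)=1. Closed form: (1+1)·2^4 - 1 = 31.

Answer: 31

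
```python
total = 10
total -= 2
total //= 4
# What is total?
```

Trace:
`total = 10` → total = 10
`total -= 2` → total = 8
`total //= 4` → total = 2
So total = 2

Answer: 2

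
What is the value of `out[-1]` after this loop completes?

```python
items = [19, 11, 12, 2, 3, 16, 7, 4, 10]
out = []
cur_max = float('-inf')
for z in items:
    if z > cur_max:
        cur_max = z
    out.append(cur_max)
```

Running max ends at 19
`out` takes the values: [] → [19] → [19, 19] → [19, 19, 19] → [19, 19, 19, 19] → [19, 19, 19, 19, 19] → [19, 19, 19, 19, 19, 19] → [19, 19, 19, 19, 19, 19, 19] → [19, 19, 19, 19, 19, 19, 19, 19] → [19, 19, 19, 19, 19, 19, 19, 19, 19]
So `out[-1]` = 19

Answer: 19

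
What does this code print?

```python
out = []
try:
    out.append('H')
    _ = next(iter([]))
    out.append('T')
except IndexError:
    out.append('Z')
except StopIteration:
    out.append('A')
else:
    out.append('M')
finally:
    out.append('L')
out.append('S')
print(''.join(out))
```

Execution trace: 'H' (try body) → 'A' (except StopIteration) → 'L' (finally) → 'S' (after the try/except). Output: HALS

Answer: HALS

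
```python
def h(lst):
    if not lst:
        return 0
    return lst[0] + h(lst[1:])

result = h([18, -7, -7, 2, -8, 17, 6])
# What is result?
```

18 + (-7) + (-7) + 2 + (-8) + 17 + 6 + 0 = 21

Answer: 21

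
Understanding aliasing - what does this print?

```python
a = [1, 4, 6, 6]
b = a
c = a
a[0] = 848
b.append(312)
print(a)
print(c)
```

Key concept: multiple aliases.
Step by step:
`a = [1, 4, 6, 6]` → a = [1, 4, 6, 6]
`b = a` → b = [1, 4, 6, 6] (same object as a)
`c = a` → c = [1, 4, 6, 6] (same object as a, b)
`a[0] = 848` → a = [848, 4, 6, 6] (same object as b, c); b = [848, 4, 6, 6] (same object as a, c); c = [848, 4, 6, 6] (same object as a, b)
`b.append(312)` → a = [848, 4, 6, 6, 312] (same object as b, c); b = [848, 4, 6, 6, 312] (same object as a, c); c = [848, 4, 6, 6, 312] (same object as a, b)
`print(a)` → prints [848, 4, 6, 6, 312]
`print(c)` → prints [848, 4, 6, 6, 312]

Answer:
[848, 4, 6, 6, 312]
[848, 4, 6, 6, 312]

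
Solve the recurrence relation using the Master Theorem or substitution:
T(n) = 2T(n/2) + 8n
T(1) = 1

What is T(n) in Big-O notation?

By Master Theorem: a=2, b=2, f(n)=8n. Since log_2(2) = 1 and f(n) = Θ(n^1), Case 2 applies. T(n) = O(n log n).

Answer: O(n log n)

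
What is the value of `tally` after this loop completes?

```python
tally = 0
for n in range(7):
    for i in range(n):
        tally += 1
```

Triangle number: 0+1+2+...+6
`tally` takes the values: 0 → 1 → 2 → 3 → 4 → 5 → 6 → 7 → 8 → 9 → 10 → 11 → 12 → 13 → 14 → 15 → 16 → 17 → 18 → 19 → 20 → 21

Answer: 21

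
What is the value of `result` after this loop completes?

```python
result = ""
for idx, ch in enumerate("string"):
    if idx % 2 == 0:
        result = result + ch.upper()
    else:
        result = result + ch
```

Uppercase even positions in 'string'
`result` takes the values: "" → "S" → "St" → "StR" → "StRi" → "StRiN" → "StRiNg"

Answer: "StRiNg"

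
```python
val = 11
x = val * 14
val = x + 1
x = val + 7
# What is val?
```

Trace:
`val = 11` → val = 11
`x = val * 14` → x = 154
`val = x + 1` → val = 155
`x = val + 7` → x = 162
So val = 155

Answer: 155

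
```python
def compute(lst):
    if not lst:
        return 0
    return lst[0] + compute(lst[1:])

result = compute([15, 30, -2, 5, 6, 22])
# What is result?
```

15 + 30 + (-2) + 5 + 6 + 22 + 0 = 76

Answer: 76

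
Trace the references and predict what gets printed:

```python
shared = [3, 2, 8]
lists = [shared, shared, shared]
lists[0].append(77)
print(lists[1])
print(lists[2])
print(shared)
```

Key concept: list of same reference.
Step by step:
`shared = [3, 2, 8]` → shared = [3, 2, 8]
`lists = [shared, shared, shared]` → lists = [[3, 2, 8], [3, 2, 8], [3, 2, 8]]
`lists[0].append(77)` → shared = [3, 2, 8, 77]; lists = [[3, 2, 8, 77], [3, 2, 8, 77], [3, 2, 8, 77]]
`print(lists[1])` → prints [3, 2, 8, 77]
`print(lists[2])` → prints [3, 2, 8, 77]
`print(shared)` → prints [3, 2, 8, 77]

Answer:
[3, 2, 8, 77]
[3, 2, 8, 77]
[3, 2, 8, 77]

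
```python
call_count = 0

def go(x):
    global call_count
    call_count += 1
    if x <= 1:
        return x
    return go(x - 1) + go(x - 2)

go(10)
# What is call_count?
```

Calls(x) = 1 + Calls(x-1) + Calls(x-2); Calls(0)=Calls(1)=1. For x=10 this gives 177.

Answer: 177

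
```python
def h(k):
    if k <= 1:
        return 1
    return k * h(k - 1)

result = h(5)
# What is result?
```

h(5) = 5 * 4 * 3 * 2 * 1 = 120

Answer: 120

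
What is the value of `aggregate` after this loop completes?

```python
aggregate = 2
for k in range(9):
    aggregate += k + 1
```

Start at 2, add 1 to 9 = 47
`aggregate` takes the values: 2 → 3 → 5 → 8 → 12 → 17 → 23 → 30 → 38 → 47

Answer: 47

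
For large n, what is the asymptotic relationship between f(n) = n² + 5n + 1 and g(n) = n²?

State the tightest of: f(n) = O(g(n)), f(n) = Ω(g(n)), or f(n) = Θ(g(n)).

n² + 5n + 1 vs n²: f(n) = Θ(g(n)) — they are asymptotically equivalent (lower-order terms are dominated).

Answer: f(n) = Θ(g(n)) — they are asymptotically equivalent (lower-order terms are dominated).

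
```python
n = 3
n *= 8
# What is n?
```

Trace:
`n = 3` → n = 3
`n *= 8` → n = 24
So n = 24

Answer: 24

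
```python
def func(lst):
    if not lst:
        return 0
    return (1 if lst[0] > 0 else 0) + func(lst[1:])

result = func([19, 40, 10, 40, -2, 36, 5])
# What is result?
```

Count of positive elements in [19, 40, 10, 40, -2, 36, 5] = 6

Answer: 6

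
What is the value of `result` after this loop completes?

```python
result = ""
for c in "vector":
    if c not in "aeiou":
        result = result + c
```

Remove vowels from 'vector'
`result` takes the values: "" → "v" → "vc" → "vct" → "vctr"

Answer: "vctr"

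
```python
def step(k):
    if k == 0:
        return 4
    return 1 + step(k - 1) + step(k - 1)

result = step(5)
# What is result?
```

step(k) = 1 + 2·step(k-1), step(0)=4. Closed form: (4+1)·2^5 - 1 = 159.

Answer: 159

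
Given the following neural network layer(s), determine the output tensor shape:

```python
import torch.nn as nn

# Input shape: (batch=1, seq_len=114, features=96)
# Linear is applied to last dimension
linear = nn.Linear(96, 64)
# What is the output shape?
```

Input: (1, 114, 96) -> Output: (1, 114, 64)

Answer: (1, 114, 64)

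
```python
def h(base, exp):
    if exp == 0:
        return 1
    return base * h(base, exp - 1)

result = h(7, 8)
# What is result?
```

h(7, 8) = 7 * 7 * 7 * 7 * 7 * 7 * 7 * 7 = 5764801

Answer: 5764801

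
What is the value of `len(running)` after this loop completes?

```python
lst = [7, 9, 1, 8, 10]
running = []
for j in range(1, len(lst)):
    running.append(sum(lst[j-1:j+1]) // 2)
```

Number of 2-element averages
`running` takes the values: [] → [8] → [8, 5] → [8, 5, 4] → [8, 5, 4, 9]
So `len(running)` = 4

Answer: 4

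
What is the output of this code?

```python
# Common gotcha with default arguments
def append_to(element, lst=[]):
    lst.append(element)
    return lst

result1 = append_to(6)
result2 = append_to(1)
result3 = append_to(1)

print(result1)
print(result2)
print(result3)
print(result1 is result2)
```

Key concept: mutable default argument gotcha.
Step by step:
`result1 = append_to(6)` → result1 = [6]
`result2 = append_to(1)` → result1 = [6, 1] (same object as result2); result2 = [6, 1] (same object as result1)
`result3 = append_to(1)` → result1 = [6, 1, 1] (same object as result2, result3); result2 = [6, 1, 1] (same object as result1, result3); result3 = [6, 1, 1] (same object as result1, result2)
`print(result1)` → prints [6, 1, 1]
`print(result2)` → prints [6, 1, 1]
`print(result3)` → prints [6, 1, 1]
`print(result1 is result2)` → prints True

Answer:
[6, 1, 1]
[6, 1, 1]
[6, 1, 1]
True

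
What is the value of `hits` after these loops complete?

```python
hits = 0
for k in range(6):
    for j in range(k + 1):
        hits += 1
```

Triangle: 1 + 2 + ... + 6
`hits` takes the values: 0 → 1 → 2 → 3 → 4 → 5 → 6 → 7 → 8 → 9 → 10 → 11 → 12 → 13 → 14 → 15 → 16 → 17 → 18 → 19 → 20 → 21

Answer: 21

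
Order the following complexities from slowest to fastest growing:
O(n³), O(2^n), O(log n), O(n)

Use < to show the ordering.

Ordered by growth rate: O(log n) < O(n) < O(n³) < O(2^n)

Answer: O(log n) < O(n) < O(n³) < O(2^n)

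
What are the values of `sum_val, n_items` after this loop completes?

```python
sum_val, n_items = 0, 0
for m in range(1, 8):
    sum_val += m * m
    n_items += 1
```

Sum of squares and count
`sum_val, n_items` takes the values: (0, 0) → (1, 0) → (1, 1) → (5, 1) → (5, 2) → (14, 2) → (14, 3) → (30, 3) → (30, 4) → (55, 4) → (55, 5) → (91, 5) → (91, 6) → (140, 6) → (140, 7)

Answer: 140, 7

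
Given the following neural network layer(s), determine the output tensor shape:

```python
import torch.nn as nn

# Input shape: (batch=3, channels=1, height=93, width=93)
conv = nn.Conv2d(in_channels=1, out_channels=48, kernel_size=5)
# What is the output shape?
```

Input: (3, 1, 93, 93) -> Output: (3, 48, 89, 89)

Answer: (3, 48, 89, 89)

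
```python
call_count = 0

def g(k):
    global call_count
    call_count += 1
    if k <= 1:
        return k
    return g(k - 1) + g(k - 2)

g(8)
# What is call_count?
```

Calls(k) = 1 + Calls(k-1) + Calls(k-2); Calls(0)=Calls(1)=1. For k=8 this gives 67.

Answer: 67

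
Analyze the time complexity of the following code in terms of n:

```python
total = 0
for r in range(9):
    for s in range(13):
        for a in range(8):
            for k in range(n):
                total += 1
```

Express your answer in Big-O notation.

Each loop level contributes: 1 × 1 × 1 × n. Multiplying the contributions gives O(n).

Answer: O(n)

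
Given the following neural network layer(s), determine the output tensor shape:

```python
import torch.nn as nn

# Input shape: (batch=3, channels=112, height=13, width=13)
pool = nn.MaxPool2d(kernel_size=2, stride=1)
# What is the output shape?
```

Input: (3, 112, 13, 13) -> Output: (3, 112, 12, 12)

Answer: (3, 112, 12, 12)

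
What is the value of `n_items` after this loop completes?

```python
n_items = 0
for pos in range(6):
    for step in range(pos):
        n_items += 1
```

Triangle number: 0+1+2+...+5
`n_items` takes the values: 0 → 1 → 2 → 3 → 4 → 5 → 6 → 7 → 8 → 9 → 10 → 11 → 12 → 13 → 14 → 15

Answer: 15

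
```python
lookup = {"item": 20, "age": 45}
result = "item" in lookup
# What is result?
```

Trace:
`lookup = {"item": 20, "age": 45}` → lookup = {'item': 20, 'age': 45}
`result = "item" in lookup` → result = True
So result = True

Answer: True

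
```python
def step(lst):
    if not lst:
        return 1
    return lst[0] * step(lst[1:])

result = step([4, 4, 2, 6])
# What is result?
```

Product over [4, 4, 2, 6] = 4 * 4 * 2 * 6 = 192

Answer: 192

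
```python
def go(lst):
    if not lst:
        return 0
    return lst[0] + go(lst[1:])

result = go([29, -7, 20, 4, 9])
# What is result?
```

29 + (-7) + 20 + 4 + 9 + 0 = 55

Answer: 55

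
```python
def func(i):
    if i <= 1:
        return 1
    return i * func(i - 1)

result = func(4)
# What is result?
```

func(4) = 4 * 3 * 2 * 1 = 24

Answer: 24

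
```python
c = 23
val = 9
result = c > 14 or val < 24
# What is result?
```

Trace:
`c = 23` → c = 23
`val = 9` → val = 9
`result = c > 14 or val < 24` → result = True
So result = True

Answer: True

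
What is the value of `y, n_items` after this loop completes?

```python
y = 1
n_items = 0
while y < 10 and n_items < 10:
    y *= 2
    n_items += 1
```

Double until >= 10 or 10 iterations
`y, n_items` takes the values: (1, 0) → (2, 0) → (2, 1) → (4, 1) → (4, 2) → (8, 2) → (8, 3) → (16, 3) → (16, 4)

Answer: 16, 4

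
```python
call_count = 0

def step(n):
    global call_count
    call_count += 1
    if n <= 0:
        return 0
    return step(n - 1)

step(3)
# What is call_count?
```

Linear recursion stepping by 1: 4 calls from n=3 down to ≤0.

Answer: 4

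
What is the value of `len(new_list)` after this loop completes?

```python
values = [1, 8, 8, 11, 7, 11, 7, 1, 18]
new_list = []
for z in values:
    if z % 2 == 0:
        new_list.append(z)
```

Count even numbers in [1, 8, 8, 11, 7, 11, 7, 1, 18]
`new_list` takes the values: [] → [8] → [8, 8] → [8, 8, 18]
So `len(new_list)` = 3

Answer: 3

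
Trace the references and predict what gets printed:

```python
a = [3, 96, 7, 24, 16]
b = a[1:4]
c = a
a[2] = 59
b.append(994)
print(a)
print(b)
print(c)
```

Key concept: slice vs alias.
Step by step:
`a = [3, 96, 7, 24, 16]` → a = [3, 96, 7, 24, 16]
`b = a[1:4]` → b = [96, 7, 24]
`c = a` → c = [3, 96, 7, 24, 16] (same object as a)
`a[2] = 59` → a = [3, 96, 59, 24, 16] (same object as c); c = [3, 96, 59, 24, 16] (same object as a)
`b.append(994)` → b = [96, 7, 24, 994]
`print(a)` → prints [3, 96, 59, 24, 16]
`print(b)` → prints [96, 7, 24, 994]
`print(c)` → prints [3, 96, 59, 24, 16]

Answer:
[3, 96, 59, 24, 16]
[96, 7, 24, 994]
[3, 96, 59, 24, 16]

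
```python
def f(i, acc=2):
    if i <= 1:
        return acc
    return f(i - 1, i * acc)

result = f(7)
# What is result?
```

Accumulator trace (n, acc): (7, 2) -> (6, 14) -> (5, 84) -> (4, 420) -> (3, 1680) -> (2, 5040) -> (1, 10080) -> return 10080

Answer: 10080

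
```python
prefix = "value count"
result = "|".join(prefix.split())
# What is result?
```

Trace:
`prefix = "value count"` → prefix = 'value count'
`result = "|".join(prefix.split())` → result = 'value|count'
So result = 'value|count'

Answer: 'value|count'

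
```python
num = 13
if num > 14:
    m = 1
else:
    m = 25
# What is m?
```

Trace:
`num = 13` → num = 13
`if num > 14: ...` → num > 14 is False, take else branch → m = 25
So m = 25

Answer: 25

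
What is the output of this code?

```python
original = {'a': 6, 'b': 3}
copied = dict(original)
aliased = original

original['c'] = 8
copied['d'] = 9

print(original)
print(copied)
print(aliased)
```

Key concept: dict() creates copy, assignment creates alias.
Step by step:
`original = {'a': 6, 'b': 3}` → original = {'a': 6, 'b': 3}
`copied = dict(original)` → copied = {'a': 6, 'b': 3}
`aliased = original` → aliased = {'a': 6, 'b': 3} (same object as original)
`original['c'] = 8` → original = {'a': 6, 'b': 3, 'c': 8} (same object as aliased); aliased = {'a': 6, 'b': 3, 'c': 8} (same object as original)
`copied['d'] = 9` → copied = {'a': 6, 'b': 3, 'd': 9}
`print(original)` → prints {'a': 6, 'b': 3, 'c': 8}
`print(copied)` → prints {'a': 6, 'b': 3, 'd': 9}
`print(aliased)` → prints {'a': 6, 'b': 3, 'c': 8}

Answer:
{'a': 6, 'b': 3, 'c': 8}
{'a': 6, 'b': 3, 'd': 9}
{'a': 6, 'b': 3, 'c': 8}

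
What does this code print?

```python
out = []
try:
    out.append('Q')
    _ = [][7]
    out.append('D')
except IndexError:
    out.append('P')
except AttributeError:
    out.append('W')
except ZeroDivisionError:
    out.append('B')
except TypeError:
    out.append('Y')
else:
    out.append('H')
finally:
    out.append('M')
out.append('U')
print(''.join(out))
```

Execution trace: 'Q' (try body) → 'P' (except IndexError) → 'M' (finally) → 'U' (after the try/except). Output: QPMU

Answer: QPMU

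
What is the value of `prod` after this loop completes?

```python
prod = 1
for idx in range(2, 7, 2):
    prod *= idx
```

Product of even numbers 2 to 6
`prod` takes the values: 1 → 2 → 8 → 48

Answer: 48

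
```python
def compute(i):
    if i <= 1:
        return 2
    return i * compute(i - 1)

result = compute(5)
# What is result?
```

compute(5) = 5 * 4 * 3 * 2 * 2 = 240

Answer: 240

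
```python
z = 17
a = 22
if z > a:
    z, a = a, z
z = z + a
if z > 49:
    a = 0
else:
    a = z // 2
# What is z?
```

Trace:
`z = 17` → z = 17
`a = 22` → a = 22
`if z > a: ...` → z > a is False → no variable changes
`z = z + a` → z = 39
`if z > 49: ...` → z > 49 is False, take else branch → a = 19
So z = 39

Answer: 39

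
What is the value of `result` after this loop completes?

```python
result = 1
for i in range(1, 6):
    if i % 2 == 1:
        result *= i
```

Product of odd numbers 1 to 5
`result` takes the values: 1 → 3 → 15

Answer: 15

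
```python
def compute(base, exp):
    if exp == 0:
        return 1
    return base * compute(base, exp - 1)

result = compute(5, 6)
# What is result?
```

compute(5, 6) = 5 * 5 * 5 * 5 * 5 * 5 = 15625

Answer: 15625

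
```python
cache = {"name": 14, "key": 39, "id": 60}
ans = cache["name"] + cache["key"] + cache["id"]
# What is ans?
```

Trace:
`cache = {"name": 14, "key": 39, "id": 60}` → cache = {'name': 14, 'key': 39, 'id': 60}
`ans = cache["name"] + cache["key"] + cache["id"]` → ans = 113
So ans = 113

Answer: 113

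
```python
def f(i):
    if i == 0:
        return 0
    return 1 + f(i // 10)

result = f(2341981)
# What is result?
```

Count of digits of 2341981: 7

Answer: 7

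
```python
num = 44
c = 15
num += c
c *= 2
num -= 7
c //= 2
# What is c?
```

Trace:
`num = 44` → num = 44
`c = 15` → c = 15
`num += c` → num = 59
`c *= 2` → c = 30
`num -= 7` → num = 52
`c //= 2` → c = 15
So c = 15

Answer: 15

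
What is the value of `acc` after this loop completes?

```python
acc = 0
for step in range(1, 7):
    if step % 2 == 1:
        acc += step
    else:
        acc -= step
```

Add odd, subtract even
`acc` takes the values: 0 → 1 → -1 → 2 → -2 → 3 → -3

Answer: -3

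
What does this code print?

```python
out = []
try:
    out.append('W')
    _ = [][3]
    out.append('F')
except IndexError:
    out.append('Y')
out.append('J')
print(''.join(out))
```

Execution trace: 'W' (try body) → 'Y' (except IndexError) → 'J' (after the try/except). Output: WYJ

Answer: WYJ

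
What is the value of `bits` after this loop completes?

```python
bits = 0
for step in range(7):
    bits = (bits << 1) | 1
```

Build 7 consecutive 1-bits: 0b1111111
`bits` takes the values: 0 → 1 → 3 → 7 → 15 → 31 → 63 → 127

Answer: 127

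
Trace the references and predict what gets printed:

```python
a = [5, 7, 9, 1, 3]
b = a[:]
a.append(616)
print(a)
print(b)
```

Key concept: slice [:] creates copy.
Step by step:
`a = [5, 7, 9, 1, 3]` → a = [5, 7, 9, 1, 3]
`b = a[:]` → b = [5, 7, 9, 1, 3]
`a.append(616)` → a = [5, 7, 9, 1, 3, 616]
`print(a)` → prints [5, 7, 9, 1, 3, 616]
`print(b)` → prints [5, 7, 9, 1, 3]

Answer:
[5, 7, 9, 1, 3, 616]
[5, 7, 9, 1, 3]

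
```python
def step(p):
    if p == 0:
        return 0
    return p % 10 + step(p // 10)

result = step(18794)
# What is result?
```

Sum of digits of 18794: 4 + 9 + 7 + 8 + 1 = 29

Answer: 29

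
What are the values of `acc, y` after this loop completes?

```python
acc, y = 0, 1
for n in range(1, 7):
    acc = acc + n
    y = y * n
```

Sum and factorial of 1 to 6
`acc, y` takes the values: (0, 1) → (1, 1) → (3, 1) → (3, 2) → (6, 2) → (6, 6) → (10, 6) → (10, 24) → (15, 24) → (15, 120) → (21, 120) → (21, 720)

Answer: 21, 720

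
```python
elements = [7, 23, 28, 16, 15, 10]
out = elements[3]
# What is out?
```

Trace:
`elements = [7, 23, 28, 16, 15, 10]` → elements = [7, 23, 28, 16, 15, 10]
`out = elements[3]` → out = 16
So out = 16

Answer: 16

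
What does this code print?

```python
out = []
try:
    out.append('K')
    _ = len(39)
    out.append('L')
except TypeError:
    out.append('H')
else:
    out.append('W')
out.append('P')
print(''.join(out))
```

Execution trace: 'K' (try body) → 'H' (except TypeError) → 'P' (after the try/except). Output: KHP

Answer: KHP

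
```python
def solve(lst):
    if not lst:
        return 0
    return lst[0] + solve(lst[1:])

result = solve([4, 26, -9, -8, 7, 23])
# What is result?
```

4 + 26 + (-9) + (-8) + 7 + 23 + 0 = 43

Answer: 43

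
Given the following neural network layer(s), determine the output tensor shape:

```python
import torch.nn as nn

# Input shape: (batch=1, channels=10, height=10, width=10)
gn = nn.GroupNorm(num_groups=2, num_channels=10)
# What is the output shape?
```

Input: (1, 10, 10, 10) -> Output: (1, 10, 10, 10)

Answer: (1, 10, 10, 10)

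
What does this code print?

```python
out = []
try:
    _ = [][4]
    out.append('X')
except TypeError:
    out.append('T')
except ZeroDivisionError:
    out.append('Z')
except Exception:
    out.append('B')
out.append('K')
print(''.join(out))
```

Execution trace: 'B' (except Exception) → 'K' (after the try/except). Output: BK

Answer: BK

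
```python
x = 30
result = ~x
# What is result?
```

Trace:
`x = 30` → x = 30
`result = ~x` → result = -31
So result = -31

Answer: -31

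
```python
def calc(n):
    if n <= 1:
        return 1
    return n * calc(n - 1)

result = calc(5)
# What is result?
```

calc(5) = 5 * 4 * 3 * 2 * 1 = 120

Answer: 120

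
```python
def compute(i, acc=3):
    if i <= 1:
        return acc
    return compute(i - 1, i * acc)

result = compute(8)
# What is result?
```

Accumulator trace (n, acc): (8, 3) -> (7, 24) -> (6, 168) -> (5, 1008) -> (4, 5040) -> (3, 20160) -> (2, 60480) -> (1, 120960) -> return 120960

Answer: 120960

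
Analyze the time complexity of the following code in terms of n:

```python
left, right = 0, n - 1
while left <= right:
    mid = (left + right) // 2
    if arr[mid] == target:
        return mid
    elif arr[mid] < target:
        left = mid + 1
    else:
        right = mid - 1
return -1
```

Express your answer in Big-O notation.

This is Binary search in a sorted array. Time complexity: O(log n).

Answer: O(log n)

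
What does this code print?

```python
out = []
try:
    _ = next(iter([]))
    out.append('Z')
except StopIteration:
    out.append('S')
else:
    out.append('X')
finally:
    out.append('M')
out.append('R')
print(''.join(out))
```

Execution trace: 'S' (except StopIteration) → 'M' (finally) → 'R' (after the try/except). Output: SMR

Answer: SMR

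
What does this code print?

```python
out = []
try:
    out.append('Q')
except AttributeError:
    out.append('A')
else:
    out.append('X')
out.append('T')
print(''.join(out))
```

Execution trace: 'Q' (try body, no exception) → 'X' (else) → 'T' (after the try/except). Output: QXT

Answer: QXT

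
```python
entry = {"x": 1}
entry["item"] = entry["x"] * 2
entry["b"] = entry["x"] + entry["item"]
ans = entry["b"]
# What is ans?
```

Trace:
`entry = {"x": 1}` → entry = {'x': 1}
`entry["item"] = entry["x"] * 2` → entry = {'x': 1, 'item': 2}
`entry["b"] = entry["x"] + entry["item"]` → entry = {'x': 1, 'item': 2, 'b': 3}
`ans = entry["b"]` → ans = 3
So ans = 3

Answer: 3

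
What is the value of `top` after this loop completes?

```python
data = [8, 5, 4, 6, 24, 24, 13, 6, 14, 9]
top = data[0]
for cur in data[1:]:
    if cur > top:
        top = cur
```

Maximum of [8, 5, 4, 6, 24, 24, 13, 6, 14, 9]
`top` takes the values: 8 → 24

Answer: 24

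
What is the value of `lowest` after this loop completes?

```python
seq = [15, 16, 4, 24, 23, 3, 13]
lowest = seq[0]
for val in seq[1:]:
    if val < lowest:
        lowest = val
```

Minimum of [15, 16, 4, 24, 23, 3, 13]
`lowest` takes the values: 15 → 4 → 3

Answer: 3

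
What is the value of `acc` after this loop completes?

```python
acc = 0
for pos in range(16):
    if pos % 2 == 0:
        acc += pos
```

Sum of even numbers 0 to 15
`acc` takes the values: 0 → 2 → 6 → 12 → 20 → 30 → 42 → 56

Answer: 56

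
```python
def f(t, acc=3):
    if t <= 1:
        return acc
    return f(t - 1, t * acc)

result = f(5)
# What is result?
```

Accumulator trace (n, acc): (5, 3) -> (4, 15) -> (3, 60) -> (2, 180) -> (1, 360) -> return 360

Answer: 360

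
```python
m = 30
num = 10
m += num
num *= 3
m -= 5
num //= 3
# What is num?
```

Trace:
`m = 30` → m = 30
`num = 10` → num = 10
`m += num` → m = 40
`num *= 3` → num = 30
`m -= 5` → m = 35
`num //= 3` → num = 10
So num = 10

Answer: 10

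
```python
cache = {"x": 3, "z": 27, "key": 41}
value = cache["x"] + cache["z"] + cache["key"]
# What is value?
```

Trace:
`cache = {"x": 3, "z": 27, "key": 41}` → cache = {'x': 3, 'z': 27, 'key': 41}
`value = cache["x"] + cache["z"] + cache["key"]` → value = 71
So value = 71

Answer: 71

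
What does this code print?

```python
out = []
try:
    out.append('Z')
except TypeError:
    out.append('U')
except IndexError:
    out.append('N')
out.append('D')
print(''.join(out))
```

Execution trace: 'Z' (try body, no exception) → 'D' (after the try/except). Output: ZD

Answer: ZD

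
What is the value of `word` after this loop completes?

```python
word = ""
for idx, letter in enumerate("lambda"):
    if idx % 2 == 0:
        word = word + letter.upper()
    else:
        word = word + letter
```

Uppercase even positions in 'lambda'
`word` takes the values: "" → "L" → "La" → "LaM" → "LaMb" → "LaMbD" → "LaMbDa"

Answer: "LaMbDa"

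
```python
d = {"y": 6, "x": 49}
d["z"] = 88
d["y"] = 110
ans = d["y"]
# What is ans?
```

Trace:
`d = {"y": 6, "x": 49}` → d = {'y': 6, 'x': 49}
`d["z"] = 88` → d = {'y': 6, 'x': 49, 'z': 88}
`d["y"] = 110` → d = {'y': 110, 'x': 49, 'z': 88}
`ans = d["y"]` → ans = 110
So ans = 110

Answer: 110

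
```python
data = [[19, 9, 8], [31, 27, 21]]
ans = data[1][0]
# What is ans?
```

Trace:
`data = [[19, 9, 8], [31, 27, 21]]` → data = [[19, 9, 8], [31, 27, 21]]
`ans = data[1][0]` → ans = 31
So ans = 31

Answer: 31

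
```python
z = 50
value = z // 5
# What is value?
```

Trace:
`z = 50` → z = 50
`value = z // 5` → value = 10
So value = 10

Answer: 10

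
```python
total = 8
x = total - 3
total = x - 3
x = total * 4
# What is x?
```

Trace:
`total = 8` → total = 8
`x = total - 3` → x = 5
`total = x - 3` → total = 2
`x = total * 4` → x = 8
So x = 8

Answer: 8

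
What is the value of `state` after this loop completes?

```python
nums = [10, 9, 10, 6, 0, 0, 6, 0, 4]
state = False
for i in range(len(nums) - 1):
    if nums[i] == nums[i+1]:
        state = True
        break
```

Check consecutive duplicates in [10, 9, 10, 6, 0, 0, 6, 0, 4]
`state` takes the values: False → True

Answer: True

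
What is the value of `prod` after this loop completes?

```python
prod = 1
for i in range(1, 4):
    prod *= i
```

3! = 6
`prod` takes the values: 1 → 2 → 6

Answer: 6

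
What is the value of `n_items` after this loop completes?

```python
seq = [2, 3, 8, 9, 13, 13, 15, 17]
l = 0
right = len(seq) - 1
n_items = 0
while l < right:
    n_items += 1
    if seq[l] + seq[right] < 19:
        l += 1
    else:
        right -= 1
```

Steps to find pair summing to 19
`n_items` takes the values: 0 → 1 → 2 → 3 → 4 → 5 → 6 → 7

Answer: 7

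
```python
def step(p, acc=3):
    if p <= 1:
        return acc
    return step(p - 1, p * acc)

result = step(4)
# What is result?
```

Accumulator trace (n, acc): (4, 3) -> (3, 12) -> (2, 36) -> (1, 72) -> return 72

Answer: 72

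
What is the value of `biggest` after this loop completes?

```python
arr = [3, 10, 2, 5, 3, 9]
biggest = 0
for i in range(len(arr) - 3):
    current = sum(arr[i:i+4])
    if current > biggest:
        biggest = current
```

Max sum of 4-element window in [3, 10, 2, 5, 3, 9]
`biggest` takes the values: 0 → 20

Answer: 20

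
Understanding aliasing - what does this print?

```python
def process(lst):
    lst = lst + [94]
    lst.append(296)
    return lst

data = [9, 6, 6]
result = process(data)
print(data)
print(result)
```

Key concept: rebinding parameter vs mutation.
Step by step:
`data = [9, 6, 6]` → data = [9, 6, 6]
`result = process(data)` → result = [9, 6, 6, 94, 296]
`print(data)` → prints [9, 6, 6]
`print(result)` → prints [9, 6, 6, 94, 296]

Answer:
[9, 6, 6]
[9, 6, 6, 94, 296]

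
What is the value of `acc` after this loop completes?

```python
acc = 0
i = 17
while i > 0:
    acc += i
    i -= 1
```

Sum 17 down to 1
`acc` takes the values: 0 → 17 → 33 → 48 → 62 → 75 → 87 → 98 → 108 → 117 → 125 → 132 → 138 → 143 → 147 → 150 → 152 → 153

Answer: 153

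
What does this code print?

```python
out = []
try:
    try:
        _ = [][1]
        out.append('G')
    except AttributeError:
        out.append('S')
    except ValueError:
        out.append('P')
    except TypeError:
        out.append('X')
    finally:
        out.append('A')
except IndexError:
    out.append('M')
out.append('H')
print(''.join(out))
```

Execution trace: 'A' (finally) → 'M' (outer except IndexError) → 'H' (after the try/except). Output: AMH

Answer: AMH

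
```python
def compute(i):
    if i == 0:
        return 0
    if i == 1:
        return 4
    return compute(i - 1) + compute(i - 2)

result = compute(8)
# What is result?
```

Build up from base cases: compute(0)=0, compute(1)=4, compute(2)=4, compute(3)=8, compute(4)=12, compute(5)=20, compute(6)=32, ..., compute(8)=84

Answer: 84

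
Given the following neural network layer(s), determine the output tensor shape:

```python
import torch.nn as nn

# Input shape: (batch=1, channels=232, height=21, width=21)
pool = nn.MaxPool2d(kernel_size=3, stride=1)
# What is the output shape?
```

Input: (1, 232, 21, 21) -> Output: (1, 232, 19, 19)

Answer: (1, 232, 19, 19)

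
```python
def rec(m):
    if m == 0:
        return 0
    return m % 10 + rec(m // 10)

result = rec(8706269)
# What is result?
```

Sum of digits of 8706269: 9 + 6 + 2 + 6 + 0 + 7 + 8 = 38

Answer: 38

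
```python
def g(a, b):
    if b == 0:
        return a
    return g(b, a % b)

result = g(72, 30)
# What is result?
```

g(72, 30) -> g(30, 12) -> g(12, 6) -> g(6, 0) -> 6

Answer: 6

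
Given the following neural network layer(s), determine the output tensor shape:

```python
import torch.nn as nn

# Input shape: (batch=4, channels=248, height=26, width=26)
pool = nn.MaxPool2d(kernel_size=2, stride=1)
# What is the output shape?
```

Input: (4, 248, 26, 26) -> Output: (4, 248, 25, 25)

Answer: (4, 248, 25, 25)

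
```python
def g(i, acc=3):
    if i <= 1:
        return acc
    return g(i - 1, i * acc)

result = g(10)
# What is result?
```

Accumulator trace (n, acc): (10, 3) -> (9, 30) -> (8, 270) -> (7, 2160) -> (6, 15120) -> (5, 90720) -> (4, 453600) -> (3, 1814400) -> (2, 5443200) -> (1, 10886400) -> return 10886400

Answer: 10886400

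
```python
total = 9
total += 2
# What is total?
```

Trace:
`total = 9` → total = 9
`total += 2` → total = 11
So total = 11

Answer: 11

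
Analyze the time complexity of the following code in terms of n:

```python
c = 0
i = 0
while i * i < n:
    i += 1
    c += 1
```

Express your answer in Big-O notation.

Each loop level contributes: √n. Multiplying the contributions gives O(√n).

Answer: O(√n)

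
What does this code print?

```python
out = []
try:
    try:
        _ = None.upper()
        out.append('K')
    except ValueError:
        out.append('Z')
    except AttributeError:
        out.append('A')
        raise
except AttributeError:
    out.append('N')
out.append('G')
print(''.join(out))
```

Execution trace: 'A' (inner except AttributeError) → 'N' (outer except AttributeError) → 'G' (after the try/except). Output: ANG

Answer: ANG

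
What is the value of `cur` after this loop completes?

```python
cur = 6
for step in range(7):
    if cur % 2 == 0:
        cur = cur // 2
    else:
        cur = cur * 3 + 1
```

Collatz-style transformation from 6
`cur` takes the values: 6 → 3 → 10 → 5 → 16 → 8 → 4 → 2

Answer: 2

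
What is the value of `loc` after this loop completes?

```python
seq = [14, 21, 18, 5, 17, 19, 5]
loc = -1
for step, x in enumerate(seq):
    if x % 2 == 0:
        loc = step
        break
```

First even number index in [14, 21, 18, 5, 17, 19, 5]
`loc` takes the values: -1 → 0

Answer: 0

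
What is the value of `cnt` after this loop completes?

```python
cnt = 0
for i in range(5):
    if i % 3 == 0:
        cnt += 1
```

Count numbers divisible by 3 in range(5)
`cnt` takes the values: 0 → 1 → 2

Answer: 2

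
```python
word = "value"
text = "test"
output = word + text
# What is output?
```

Trace:
`word = "value"` → word = 'value'
`text = "test"` → text = 'test'
`output = word + text` → output = 'valuetest'
So output = 'valuetest'

Answer: 'valuetest'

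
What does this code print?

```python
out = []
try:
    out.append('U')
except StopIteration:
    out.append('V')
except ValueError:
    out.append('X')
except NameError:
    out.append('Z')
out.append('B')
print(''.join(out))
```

Execution trace: 'U' (try body, no exception) → 'B' (after the try/except). Output: UB

Answer: UB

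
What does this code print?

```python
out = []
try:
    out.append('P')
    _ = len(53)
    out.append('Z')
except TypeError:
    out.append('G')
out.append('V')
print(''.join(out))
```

Execution trace: 'P' (try body) → 'G' (except TypeError) → 'V' (after the try/except). Output: PGV

Answer: PGV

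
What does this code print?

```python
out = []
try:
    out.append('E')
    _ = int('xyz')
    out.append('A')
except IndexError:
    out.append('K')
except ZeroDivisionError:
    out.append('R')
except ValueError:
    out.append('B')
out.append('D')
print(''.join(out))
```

Execution trace: 'E' (try body) → 'B' (except ValueError) → 'D' (after the try/except). Output: EBD

Answer: EBD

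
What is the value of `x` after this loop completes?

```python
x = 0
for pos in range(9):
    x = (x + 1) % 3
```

Increment mod 3, 9 times = 0
`x` takes the values: 0 → 1 → 2 → 0 → 1 → 2 → 0 → 1 → 2 → 0

Answer: 0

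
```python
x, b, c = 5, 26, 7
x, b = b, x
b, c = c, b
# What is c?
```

Trace:
`x, b, c = 5, 26, 7` → x = 5; b = 26; c = 7
`x, b = b, x` → x = 26; b = 5
`b, c = c, b` → b = 7; c = 5
So c = 5

Answer: 5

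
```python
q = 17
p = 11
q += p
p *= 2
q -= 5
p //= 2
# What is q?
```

Trace:
`q = 17` → q = 17
`p = 11` → p = 11
`q += p` → q = 28
`p *= 2` → p = 22
`q -= 5` → q = 23
`p //= 2` → p = 11
So q = 23

Answer: 23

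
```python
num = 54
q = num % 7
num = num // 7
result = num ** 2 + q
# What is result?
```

Trace:
`num = 54` → num = 54
`q = num % 7` → q = 5
`num = num // 7` → num = 7
`result = num ** 2 + q` → result = 54
So result = 54

Answer: 54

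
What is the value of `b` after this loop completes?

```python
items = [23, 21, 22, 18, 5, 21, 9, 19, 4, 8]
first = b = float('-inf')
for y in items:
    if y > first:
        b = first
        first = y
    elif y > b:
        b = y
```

Second largest (with repeats) in [23, 21, 22, 18, 5, 21, 9, 19, 4, 8]
`b` takes the values: -inf → 21 → 22

Answer: 22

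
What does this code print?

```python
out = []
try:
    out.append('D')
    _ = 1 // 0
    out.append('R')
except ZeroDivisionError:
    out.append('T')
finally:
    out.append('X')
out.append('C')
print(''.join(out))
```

Execution trace: 'D' (try body) → 'T' (except ZeroDivisionError) → 'X' (finally) → 'C' (after the try/except). Output: DTXC

Answer: DTXC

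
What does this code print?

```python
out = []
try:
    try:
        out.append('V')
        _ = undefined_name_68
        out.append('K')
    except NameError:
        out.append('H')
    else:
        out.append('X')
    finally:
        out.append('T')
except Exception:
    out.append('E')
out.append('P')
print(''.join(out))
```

Execution trace: 'V' (inner try body) → 'H' (inner except NameError) → 'T' (inner finally) → 'P' (after the try/except). Output: VHTP

Answer: VHTP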